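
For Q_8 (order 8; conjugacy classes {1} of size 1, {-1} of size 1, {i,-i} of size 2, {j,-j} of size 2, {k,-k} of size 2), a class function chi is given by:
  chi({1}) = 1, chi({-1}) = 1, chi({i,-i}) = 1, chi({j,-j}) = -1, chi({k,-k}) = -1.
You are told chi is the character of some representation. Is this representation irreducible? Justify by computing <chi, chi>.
Irreducible: <chi, chi> = 1.

Reasoning: <chi, chi> = (1/|G|) sum_C |C| * |chi(C)|^2 = (1/8)[1*|1|^2 + 1*|1|^2 + 2*|1|^2 + 2*|-1|^2 + 2*|-1|^2]
  = (1/8)[(1) + (1) + (2) + (2) + (2)] = 8/8 = 1.
A character is irreducible iff <chi, chi> = 1, so this representation is irreducible.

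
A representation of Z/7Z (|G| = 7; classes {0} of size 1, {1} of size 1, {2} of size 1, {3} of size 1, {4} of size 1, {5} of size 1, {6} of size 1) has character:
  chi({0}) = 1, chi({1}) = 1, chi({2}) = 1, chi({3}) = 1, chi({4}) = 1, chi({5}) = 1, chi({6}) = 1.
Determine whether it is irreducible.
Irreducible: <chi, chi> = 1.

Why: <chi, chi> = (1/|G|) sum_C |C| * |chi(C)|^2 = (1/7)[1*|1|^2 + 1*|1|^2 + 1*|1|^2 + 1*|1|^2 + 1*|1|^2 + 1*|1|^2 + 1*|1|^2]
  = (1/7)[(1) + (1) + (1) + (1) + (1) + (1) + (1)] = 7/7 = 1.
(Exp terms are combined using exp(i*s)*conj(exp(i*t)) = exp(i*(s-t)), and sums of them are collapsed using the identity that for every m > 1 the m distinct m-th roots of unity sum to 0, e.g. 1 + exp(2*I*pi/3) + exp(-2*I*pi/3) = 0.)
A character is irreducible iff <chi, chi> = 1, so this representation is irreducible.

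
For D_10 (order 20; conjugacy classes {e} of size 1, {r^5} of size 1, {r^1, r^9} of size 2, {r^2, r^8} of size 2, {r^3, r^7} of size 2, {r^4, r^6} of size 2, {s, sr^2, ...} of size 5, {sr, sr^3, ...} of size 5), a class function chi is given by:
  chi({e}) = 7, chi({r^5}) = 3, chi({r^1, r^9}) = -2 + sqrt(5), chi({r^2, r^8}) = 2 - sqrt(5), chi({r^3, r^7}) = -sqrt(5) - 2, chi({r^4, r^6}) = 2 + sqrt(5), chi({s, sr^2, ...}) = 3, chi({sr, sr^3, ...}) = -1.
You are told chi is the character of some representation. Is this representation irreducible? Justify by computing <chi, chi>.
Not irreducible (reducible): <chi, chi> = 9 > 1.

<chi, chi> = (1/|G|) sum_C |C| * |chi(C)|^2 = (1/20)[1*|7|^2 + 1*|3|^2 + 2*|-2 + sqrt(5)|^2 + 2*|2 - sqrt(5)|^2 + 2*|-sqrt(5) - 2|^2 + 2*|2 + sqrt(5)|^2 + 5*|3|^2 + 5*|-1|^2]
  = (1/20)[(49) + (9) + (18 - 8*sqrt(5)) + (18 - 8*sqrt(5)) + (8*sqrt(5) + 18) + (8*sqrt(5) + 18) + (45) + (5)] = 180/20 = 9.
A character is irreducible iff <chi, chi> = 1, so this representation is reducible.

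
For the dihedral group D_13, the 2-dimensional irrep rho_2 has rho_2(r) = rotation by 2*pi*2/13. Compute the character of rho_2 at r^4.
chi_{rho_2}(r^4) = 2*cos(2*pi*2*4/13) = -2*cos(3*pi/13)

Argument: rho_2(r^4) is rotation by angle 2*pi*2*4/13, whose trace is 2*cos(2*pi*2*4/13) = -2*cos(3*pi/13).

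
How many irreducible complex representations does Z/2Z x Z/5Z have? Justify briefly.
10

Justification: The number of irreducible complex representations of a finite group equals its number of conjugacy classes. Z/2Z x Z/5Z is abelian of order 10, so every element is its own conjugacy class: 10 classes, so Z/2Z x Z/5Z (order 10) has exactly 10 irreducible complex representations.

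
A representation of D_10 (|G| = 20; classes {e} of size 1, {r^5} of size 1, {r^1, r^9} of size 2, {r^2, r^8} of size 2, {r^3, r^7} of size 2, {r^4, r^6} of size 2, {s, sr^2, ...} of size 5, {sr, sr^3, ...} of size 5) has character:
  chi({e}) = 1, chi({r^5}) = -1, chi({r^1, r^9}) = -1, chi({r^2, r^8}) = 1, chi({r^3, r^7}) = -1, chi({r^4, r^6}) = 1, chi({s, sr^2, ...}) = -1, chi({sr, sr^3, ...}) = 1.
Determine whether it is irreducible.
Irreducible: <chi, chi> = 1.

Proof sketch: <chi, chi> = (1/|G|) sum_C |C| * |chi(C)|^2 = (1/20)[1*|1|^2 + 1*|-1|^2 + 2*|-1|^2 + 2*|1|^2 + 2*|-1|^2 + 2*|1|^2 + 5*|-1|^2 + 5*|1|^2]
  = (1/20)[(1) + (1) + (2) + (2) + (2) + (2) + (5) + (5)] = 20/20 = 1.
A character is irreducible iff <chi, chi> = 1, so this representation is irreducible.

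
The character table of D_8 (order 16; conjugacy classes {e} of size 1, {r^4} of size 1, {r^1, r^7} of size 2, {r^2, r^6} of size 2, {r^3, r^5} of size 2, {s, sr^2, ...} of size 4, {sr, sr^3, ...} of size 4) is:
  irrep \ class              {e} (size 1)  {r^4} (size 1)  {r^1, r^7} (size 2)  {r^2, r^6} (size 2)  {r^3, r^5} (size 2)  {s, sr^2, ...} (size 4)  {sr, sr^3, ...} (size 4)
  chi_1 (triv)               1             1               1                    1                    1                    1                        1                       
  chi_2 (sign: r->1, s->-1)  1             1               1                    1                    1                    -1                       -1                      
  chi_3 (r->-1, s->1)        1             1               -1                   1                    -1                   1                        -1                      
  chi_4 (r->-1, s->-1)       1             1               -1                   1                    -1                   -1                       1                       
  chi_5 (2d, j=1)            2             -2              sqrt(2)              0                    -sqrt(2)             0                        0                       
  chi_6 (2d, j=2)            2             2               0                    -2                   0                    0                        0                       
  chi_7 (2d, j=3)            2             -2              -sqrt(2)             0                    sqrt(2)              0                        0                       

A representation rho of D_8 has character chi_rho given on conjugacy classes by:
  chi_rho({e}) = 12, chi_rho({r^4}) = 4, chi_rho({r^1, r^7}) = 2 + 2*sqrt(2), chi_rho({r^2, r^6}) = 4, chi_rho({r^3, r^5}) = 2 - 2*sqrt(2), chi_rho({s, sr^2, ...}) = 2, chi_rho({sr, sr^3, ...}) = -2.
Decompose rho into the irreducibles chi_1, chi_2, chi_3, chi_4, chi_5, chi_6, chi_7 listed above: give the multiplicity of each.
Multiplicities: chi_1: 2, chi_2: 2, chi_3: 2, chi_4: 0, chi_5: 2, chi_6: 1, chi_7: 0.

Why: Use <chi_rho, chi> = (1/|G|) sum_C |C| * chi_rho(C) * conj(chi(C)) with |G| = 16 for each irreducible chi in the table:
  <chi_rho, chi_1> = (1/16)[1*(12)*conj(1) + 1*(4)*conj(1) + 2*(2 + 2*sqrt(2))*conj(1) + 2*(4)*conj(1) + 2*(2 - 2*sqrt(2))*conj(1) + 4*(2)*conj(1) + 4*(-2)*conj(1)]
      = (1/16)[(12) + (4) + (4 + 4*sqrt(2)) + (8) + (4 - 4*sqrt(2)) + (8) + (-8)] = 32/16 = 2
  <chi_rho, chi_2> = (1/16)[1*(12)*conj(1) + 1*(4)*conj(1) + 2*(2 + 2*sqrt(2))*conj(1) + 2*(4)*conj(1) + 2*(2 - 2*sqrt(2))*conj(1) + 4*(2)*conj(-1) + 4*(-2)*conj(-1)]
      = (1/16)[(12) + (4) + (4 + 4*sqrt(2)) + (8) + (4 - 4*sqrt(2)) + (-8) + (8)] = 32/16 = 2
  <chi_rho, chi_3> = (1/16)[1*(12)*conj(1) + 1*(4)*conj(1) + 2*(2 + 2*sqrt(2))*conj(-1) + 2*(4)*conj(1) + 2*(2 - 2*sqrt(2))*conj(-1) + 4*(2)*conj(1) + 4*(-2)*conj(-1)]
      = (1/16)[(12) + (4) + (-4*sqrt(2) - 4) + (8) + (-4 + 4*sqrt(2)) + (8) + (8)] = 32/16 = 2
  <chi_rho, chi_4> = (1/16)[1*(12)*conj(1) + 1*(4)*conj(1) + 2*(2 + 2*sqrt(2))*conj(-1) + 2*(4)*conj(1) + 2*(2 - 2*sqrt(2))*conj(-1) + 4*(2)*conj(-1) + 4*(-2)*conj(1)]
      = (1/16)[(12) + (4) + (-4*sqrt(2) - 4) + (8) + (-4 + 4*sqrt(2)) + (-8) + (-8)] = 0/16 = 0
  <chi_rho, chi_5> = (1/16)[1*(12)*conj(2) + 1*(4)*conj(-2) + 2*(2 + 2*sqrt(2))*conj(sqrt(2)) + 2*(4)*conj(0) + 2*(2 - 2*sqrt(2))*conj(-sqrt(2)) + 4*(2)*conj(0) + 4*(-2)*conj(0)]
      = (1/16)[(24) + (-8) + (4*sqrt(2) + 8) + (0) + (8 - 4*sqrt(2)) + (0) + (0)] = 32/16 = 2
  <chi_rho, chi_6> = (1/16)[1*(12)*conj(2) + 1*(4)*conj(2) + 2*(2 + 2*sqrt(2))*conj(0) + 2*(4)*conj(-2) + 2*(2 - 2*sqrt(2))*conj(0) + 4*(2)*conj(0) + 4*(-2)*conj(0)]
      = (1/16)[(24) + (8) + (0) + (-16) + (0) + (0) + (0)] = 16/16 = 1
  <chi_rho, chi_7> = (1/16)[1*(12)*conj(2) + 1*(4)*conj(-2) + 2*(2 + 2*sqrt(2))*conj(-sqrt(2)) + 2*(4)*conj(0) + 2*(2 - 2*sqrt(2))*conj(sqrt(2)) + 4*(2)*conj(0) + 4*(-2)*conj(0)]
      = (1/16)[(24) + (-8) + (-8 - 4*sqrt(2)) + (0) + (-8 + 4*sqrt(2)) + (0) + (0)] = 0/16 = 0
Dimension check: dim(rho) = sum (mult * dim) = 2*1 + 2*1 + 2*1 + 0*1 + 2*2 + 1*2 + 0*2 = 12 = chi_rho(e) = 12.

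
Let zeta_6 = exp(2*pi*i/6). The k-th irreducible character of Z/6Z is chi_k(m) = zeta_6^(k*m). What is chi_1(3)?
chi_1(3) = zeta_6^3 = -1

Justification: chi_1(3) = zeta_6^(1*3) = zeta_6^3. Since zeta_6^6 = 1, this equals zeta_6^3 = exp(2*pi*i*3/6) = -1.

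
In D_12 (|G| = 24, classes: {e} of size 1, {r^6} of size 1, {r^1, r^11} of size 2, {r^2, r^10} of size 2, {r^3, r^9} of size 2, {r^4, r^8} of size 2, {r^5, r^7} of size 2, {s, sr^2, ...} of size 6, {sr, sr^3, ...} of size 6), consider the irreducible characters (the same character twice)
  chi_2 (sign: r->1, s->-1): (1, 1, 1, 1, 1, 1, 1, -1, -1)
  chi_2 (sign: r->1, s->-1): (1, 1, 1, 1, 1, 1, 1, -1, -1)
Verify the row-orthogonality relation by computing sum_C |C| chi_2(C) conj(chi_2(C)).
Sum = 24 = |G| = 24; so <chi_2, chi_2> = 1 (norm-1 confirms irreducibility).

Derivation: Compute term by term over conjugacy classes (|C| * chi_2(C) * conj(chi_2(C))):
  1*(1)*conj(1) + 1*(1)*conj(1) + 2*(1)*conj(1) + 2*(1)*conj(1) + 2*(1)*conj(1) + 2*(1)*conj(1) + 2*(1)*conj(1) + 6*(-1)*conj(-1) + 6*(-1)*conj(-1)
  = (1) + (1) + (2) + (2) + (2) + (2) + (2) + (6) + (6)
  = 24.
Dividing by |G| = 24 gives 24/24 = 1, matching the row-orthogonality relation <chi_2, chi_2> = [chi_2 = chi_2].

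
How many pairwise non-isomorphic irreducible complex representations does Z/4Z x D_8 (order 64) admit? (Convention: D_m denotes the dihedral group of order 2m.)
28

Why: The number of irreducible complex representations of a finite group equals its number of conjugacy classes. For a direct product, #classes(G x H) = #classes(G) * #classes(H). Z/4Z has 4 classes (abelian), D_8 has 7 classes, so 4 * 7 = 28, so Z/4Z x D_8 (order 64) has exactly 28 irreducible complex representations.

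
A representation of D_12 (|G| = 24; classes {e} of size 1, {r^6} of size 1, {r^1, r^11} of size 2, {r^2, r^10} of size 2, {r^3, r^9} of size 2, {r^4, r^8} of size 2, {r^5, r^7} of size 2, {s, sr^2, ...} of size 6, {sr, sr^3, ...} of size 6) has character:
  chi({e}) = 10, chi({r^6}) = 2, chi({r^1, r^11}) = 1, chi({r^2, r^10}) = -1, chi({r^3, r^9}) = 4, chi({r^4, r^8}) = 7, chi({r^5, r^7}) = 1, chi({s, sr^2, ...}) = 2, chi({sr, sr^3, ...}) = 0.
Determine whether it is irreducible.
Not irreducible (reducible): <chi, chi> = 11 > 1.

Why: <chi, chi> = (1/|G|) sum_C |C| * |chi(C)|^2 = (1/24)[1*|10|^2 + 1*|2|^2 + 2*|1|^2 + 2*|-1|^2 + 2*|4|^2 + 2*|7|^2 + 2*|1|^2 + 6*|2|^2 + 6*|0|^2]
  = (1/24)[(100) + (4) + (2) + (2) + (32) + (98) + (2) + (24) + (0)] = 264/24 = 11.
A character is irreducible iff <chi, chi> = 1, so this representation is reducible.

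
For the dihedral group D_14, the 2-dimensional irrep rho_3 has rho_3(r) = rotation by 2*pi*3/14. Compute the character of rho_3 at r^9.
chi_{rho_3}(r^9) = 2*cos(2*pi*3*9/14) = 2*cos(pi/7)

Details: rho_3(r^9) is rotation by angle 2*pi*3*9/14, whose trace is 2*cos(2*pi*3*9/14) = 2*cos(pi/7).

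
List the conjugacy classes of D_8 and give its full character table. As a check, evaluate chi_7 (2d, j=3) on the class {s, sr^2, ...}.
Conjugacy classes: {e} of size 1, {r^4} of size 1, {r^1, r^7} of size 2, {r^2, r^6} of size 2, {r^3, r^5} of size 2, {s, sr^2, ...} of size 4, {sr, sr^3, ...} of size 4.
Character table:
  irrep \ class              {e} (size 1)  {r^4} (size 1)  {r^1, r^7} (size 2)  {r^2, r^6} (size 2)  {r^3, r^5} (size 2)  {s, sr^2, ...} (size 4)  {sr, sr^3, ...} (size 4)
  chi_1 (triv)               1             1               1                    1                    1                    1                        1                       
  chi_2 (sign: r->1, s->-1)  1             1               1                    1                    1                    -1                       -1                      
  chi_3 (r->-1, s->1)        1             1               -1                   1                    -1                   1                        -1                      
  chi_4 (r->-1, s->-1)       1             1               -1                   1                    -1                   -1                       1                       
  chi_5 (2d, j=1)            2             -2              sqrt(2)              0                    -sqrt(2)             0                        0                       
  chi_6 (2d, j=2)            2             2               0                    -2                   0                    0                        0                       
  chi_7 (2d, j=3)            2             -2              -sqrt(2)             0                    sqrt(2)              0                        0                       

Spot check: chi_7 (2d, j=3) on {s, sr^2, ...} = 0.

Proof sketch: D_8 has order 2*8 = 16 with 7 conjugacy classes, hence 7 irreducibles. Sum of squared dims 1 + 1 + 1 + 1 + 4 + 4 + 4 = 16 = |G|. Linear characters come from the abelianisation; the 2-dimensional irreps have character r^k -> 2*cos(2*pi*j*k/8), reflections -> 0.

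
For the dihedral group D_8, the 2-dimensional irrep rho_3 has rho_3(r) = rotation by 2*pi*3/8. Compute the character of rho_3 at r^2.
chi_{rho_3}(r^2) = 2*cos(2*pi*3*2/8) = 0

Details: rho_3(r^2) is rotation by angle 2*pi*3*2/8, whose trace is 2*cos(2*pi*3*2/8) = 0.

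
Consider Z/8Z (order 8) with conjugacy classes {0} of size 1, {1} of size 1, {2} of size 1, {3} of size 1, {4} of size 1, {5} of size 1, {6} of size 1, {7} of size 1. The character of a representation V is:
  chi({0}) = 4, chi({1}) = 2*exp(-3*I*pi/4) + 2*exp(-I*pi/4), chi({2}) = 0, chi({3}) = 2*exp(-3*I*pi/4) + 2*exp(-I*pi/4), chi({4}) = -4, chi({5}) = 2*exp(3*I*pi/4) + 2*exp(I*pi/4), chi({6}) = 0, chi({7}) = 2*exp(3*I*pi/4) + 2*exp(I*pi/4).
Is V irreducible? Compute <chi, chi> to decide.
Not irreducible (reducible): <chi, chi> = 8 > 1.

<chi, chi> = (1/|G|) sum_C |C| * |chi(C)|^2 = (1/8)[1*|4|^2 + 1*|2*exp(-3*I*pi/4) + 2*exp(-I*pi/4)|^2 + 1*|0|^2 + 1*|2*exp(-3*I*pi/4) + 2*exp(-I*pi/4)|^2 + 1*|-4|^2 + 1*|2*exp(3*I*pi/4) + 2*exp(I*pi/4)|^2 + 1*|0|^2 + 1*|2*exp(3*I*pi/4) + 2*exp(I*pi/4)|^2]
  = (1/8)[(16) + (8) + (0) + (8) + (16) + (8) + (0) + (8)] = 64/8 = 8.
(Exp terms are combined using exp(i*s)*conj(exp(i*t)) = exp(i*(s-t)), and sums of them are collapsed using the identity that for every m > 1 the m distinct m-th roots of unity sum to 0, e.g. 1 + exp(2*I*pi/3) + exp(-2*I*pi/3) = 0.)
A character is irreducible iff <chi, chi> = 1, so this representation is reducible.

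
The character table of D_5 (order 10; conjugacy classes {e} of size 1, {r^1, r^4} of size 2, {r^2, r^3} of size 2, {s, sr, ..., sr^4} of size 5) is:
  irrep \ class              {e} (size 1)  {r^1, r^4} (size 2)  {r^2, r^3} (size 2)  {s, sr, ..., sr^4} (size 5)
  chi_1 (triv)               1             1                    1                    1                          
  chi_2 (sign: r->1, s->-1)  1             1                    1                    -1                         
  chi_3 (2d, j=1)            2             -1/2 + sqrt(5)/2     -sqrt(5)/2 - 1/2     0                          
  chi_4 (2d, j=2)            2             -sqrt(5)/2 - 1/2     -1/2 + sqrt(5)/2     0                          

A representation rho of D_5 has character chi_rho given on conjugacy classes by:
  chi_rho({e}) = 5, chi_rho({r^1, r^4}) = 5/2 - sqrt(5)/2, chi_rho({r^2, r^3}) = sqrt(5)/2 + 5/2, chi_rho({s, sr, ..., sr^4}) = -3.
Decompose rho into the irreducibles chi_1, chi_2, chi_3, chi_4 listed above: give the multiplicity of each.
Multiplicities: chi_1: 0, chi_2: 3, chi_3: 0, chi_4: 1.

Reasoning: Use <chi_rho, chi> = (1/|G|) sum_C |C| * chi_rho(C) * conj(chi(C)) with |G| = 10 for each irreducible chi in the table:
  <chi_rho, chi_1> = (1/10)[1*(5)*conj(1) + 2*(5/2 - sqrt(5)/2)*conj(1) + 2*(sqrt(5)/2 + 5/2)*conj(1) + 5*(-3)*conj(1)]
      = (1/10)[(5) + (5 - sqrt(5)) + (sqrt(5) + 5) + (-15)] = 0/10 = 0
  <chi_rho, chi_2> = (1/10)[1*(5)*conj(1) + 2*(5/2 - sqrt(5)/2)*conj(1) + 2*(sqrt(5)/2 + 5/2)*conj(1) + 5*(-3)*conj(-1)]
      = (1/10)[(5) + (5 - sqrt(5)) + (sqrt(5) + 5) + (15)] = 30/10 = 3
  <chi_rho, chi_3> = (1/10)[1*(5)*conj(2) + 2*(5/2 - sqrt(5)/2)*conj(-1/2 + sqrt(5)/2) + 2*(sqrt(5)/2 + 5/2)*conj(-sqrt(5)/2 - 1/2) + 5*(-3)*conj(0)]
      = (1/10)[(10) + (-5 + 3*sqrt(5)) + (-3*sqrt(5) - 5) + (0)] = 0/10 = 0
  <chi_rho, chi_4> = (1/10)[1*(5)*conj(2) + 2*(5/2 - sqrt(5)/2)*conj(-sqrt(5)/2 - 1/2) + 2*(sqrt(5)/2 + 5/2)*conj(-1/2 + sqrt(5)/2) + 5*(-3)*conj(0)]
      = (1/10)[(10) + (-2*sqrt(5)) + (2*sqrt(5)) + (0)] = 10/10 = 1
Dimension check: dim(rho) = sum (mult * dim) = 0*1 + 3*1 + 0*2 + 1*2 = 5 = chi_rho(e) = 5.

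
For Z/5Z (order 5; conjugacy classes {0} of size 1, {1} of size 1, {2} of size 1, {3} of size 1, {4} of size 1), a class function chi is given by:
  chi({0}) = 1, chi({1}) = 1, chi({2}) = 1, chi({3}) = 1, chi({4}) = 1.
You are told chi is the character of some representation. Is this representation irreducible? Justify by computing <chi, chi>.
Irreducible: <chi, chi> = 1.

<chi, chi> = (1/|G|) sum_C |C| * |chi(C)|^2 = (1/5)[1*|1|^2 + 1*|1|^2 + 1*|1|^2 + 1*|1|^2 + 1*|1|^2]
  = (1/5)[(1) + (1) + (1) + (1) + (1)] = 5/5 = 1.
(Exp terms are combined using exp(i*s)*conj(exp(i*t)) = exp(i*(s-t)), and sums of them are collapsed using the identity that for every m > 1 the m distinct m-th roots of unity sum to 0, e.g. 1 + exp(2*I*pi/3) + exp(-2*I*pi/3) = 0.)
A character is irreducible iff <chi, chi> = 1, so this representation is irreducible.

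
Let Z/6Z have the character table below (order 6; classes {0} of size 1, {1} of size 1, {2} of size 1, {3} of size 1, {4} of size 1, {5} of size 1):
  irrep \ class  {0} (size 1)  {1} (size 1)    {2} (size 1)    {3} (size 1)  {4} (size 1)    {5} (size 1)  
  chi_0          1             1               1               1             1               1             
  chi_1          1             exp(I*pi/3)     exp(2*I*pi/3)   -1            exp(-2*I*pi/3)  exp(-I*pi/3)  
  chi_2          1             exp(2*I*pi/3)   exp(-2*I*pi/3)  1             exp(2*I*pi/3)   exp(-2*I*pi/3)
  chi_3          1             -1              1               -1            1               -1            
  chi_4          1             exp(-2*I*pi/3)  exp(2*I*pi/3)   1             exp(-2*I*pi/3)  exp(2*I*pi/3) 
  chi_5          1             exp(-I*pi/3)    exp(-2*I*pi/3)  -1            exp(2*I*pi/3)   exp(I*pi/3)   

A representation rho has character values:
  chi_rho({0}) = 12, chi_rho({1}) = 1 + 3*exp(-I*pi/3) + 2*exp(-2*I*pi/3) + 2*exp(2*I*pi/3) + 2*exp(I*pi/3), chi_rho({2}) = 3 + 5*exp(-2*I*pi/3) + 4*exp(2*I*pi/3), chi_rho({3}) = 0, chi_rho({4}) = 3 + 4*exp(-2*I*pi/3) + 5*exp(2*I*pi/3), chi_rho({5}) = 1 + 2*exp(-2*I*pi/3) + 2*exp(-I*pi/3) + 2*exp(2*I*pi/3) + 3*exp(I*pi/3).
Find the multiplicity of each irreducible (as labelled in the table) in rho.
Multiplicities: chi_0: 2, chi_1: 2, chi_2: 2, chi_3: 1, chi_4: 2, chi_5: 3.

Reasoning: Use <chi_rho, chi> = (1/|G|) sum_C |C| * chi_rho(C) * conj(chi(C)) with |G| = 6 for each irreducible chi in the table:
  <chi_rho, chi_0> = (1/6)[1*(12)*conj(1) + 1*(1 + 3*exp(-I*pi/3) + 2*exp(-2*I*pi/3) + 2*exp(2*I*pi/3) + 2*exp(I*pi/3))*conj(1) + 1*(3 + 5*exp(-2*I*pi/3) + 4*exp(2*I*pi/3))*conj(1) + 1*(0)*conj(1) + 1*(3 + 4*exp(-2*I*pi/3) + 5*exp(2*I*pi/3))*conj(1) + 1*(1 + 2*exp(-2*I*pi/3) + 2*exp(-I*pi/3) + 2*exp(2*I*pi/3) + 3*exp(I*pi/3))*conj(1)]
      = (1/6)[(12) + (1 + 3*exp(-I*pi/3) + 2*exp(-2*I*pi/3) + 2*exp(2*I*pi/3) + 2*exp(I*pi/3)) + (3 + 5*exp(-2*I*pi/3) + 4*exp(2*I*pi/3)) + (0) + (3 + 4*exp(-2*I*pi/3) + 5*exp(2*I*pi/3)) + (1 + 2*exp(-2*I*pi/3) + 2*exp(-I*pi/3) + 2*exp(2*I*pi/3) + 3*exp(I*pi/3))] = 12/6 = 2
  <chi_rho, chi_1> = (1/6)[1*(12)*conj(1) + 1*(1 + 3*exp(-I*pi/3) + 2*exp(-2*I*pi/3) + 2*exp(2*I*pi/3) + 2*exp(I*pi/3))*conj(exp(I*pi/3)) + 1*(3 + 5*exp(-2*I*pi/3) + 4*exp(2*I*pi/3))*conj(exp(2*I*pi/3)) + 1*(0)*conj(-1) + 1*(3 + 4*exp(-2*I*pi/3) + 5*exp(2*I*pi/3))*conj(exp(-2*I*pi/3)) + 1*(1 + 2*exp(-2*I*pi/3) + 2*exp(-I*pi/3) + 2*exp(2*I*pi/3) + 3*exp(I*pi/3))*conj(exp(-I*pi/3))]
      = (1/6)[(12) + (3*exp(-2*I*pi/3) + exp(-I*pi/3) + 2*exp(I*pi/3)) + (4 + 3*exp(-2*I*pi/3) + 5*exp(2*I*pi/3)) + (0) + (4 + 5*exp(-2*I*pi/3) + 3*exp(2*I*pi/3)) + (2*exp(-I*pi/3) + exp(I*pi/3) + 3*exp(2*I*pi/3))] = 12/6 = 2
  <chi_rho, chi_2> = (1/6)[1*(12)*conj(1) + 1*(1 + 3*exp(-I*pi/3) + 2*exp(-2*I*pi/3) + 2*exp(2*I*pi/3) + 2*exp(I*pi/3))*conj(exp(2*I*pi/3)) + 1*(3 + 5*exp(-2*I*pi/3) + 4*exp(2*I*pi/3))*conj(exp(-2*I*pi/3)) + 1*(0)*conj(1) + 1*(3 + 4*exp(-2*I*pi/3) + 5*exp(2*I*pi/3))*conj(exp(2*I*pi/3)) + 1*(1 + 2*exp(-2*I*pi/3) + 2*exp(-I*pi/3) + 2*exp(2*I*pi/3) + 3*exp(I*pi/3))*conj(exp(-2*I*pi/3))]
      = (1/6)[(12) + (-1 + 2*exp(-I*pi/3) + exp(-2*I*pi/3) + 2*exp(2*I*pi/3)) + (5 + 4*exp(-2*I*pi/3) + 3*exp(2*I*pi/3)) + (0) + (5 + 3*exp(-2*I*pi/3) + 4*exp(2*I*pi/3)) + (-1 + 2*exp(-2*I*pi/3) + exp(2*I*pi/3) + 2*exp(I*pi/3))] = 12/6 = 2
  <chi_rho, chi_3> = (1/6)[1*(12)*conj(1) + 1*(1 + 3*exp(-I*pi/3) + 2*exp(-2*I*pi/3) + 2*exp(2*I*pi/3) + 2*exp(I*pi/3))*conj(-1) + 1*(3 + 5*exp(-2*I*pi/3) + 4*exp(2*I*pi/3))*conj(1) + 1*(0)*conj(-1) + 1*(3 + 4*exp(-2*I*pi/3) + 5*exp(2*I*pi/3))*conj(1) + 1*(1 + 2*exp(-2*I*pi/3) + 2*exp(-I*pi/3) + 2*exp(2*I*pi/3) + 3*exp(I*pi/3))*conj(-1)]
      = (1/6)[(12) + (-1 - 2*exp(I*pi/3) - 2*exp(2*I*pi/3) - 2*exp(-2*I*pi/3) - 3*exp(-I*pi/3)) + (3 + 5*exp(-2*I*pi/3) + 4*exp(2*I*pi/3)) + (0) + (3 + 4*exp(-2*I*pi/3) + 5*exp(2*I*pi/3)) + (-1 - 3*exp(I*pi/3) - 2*exp(2*I*pi/3) - 2*exp(-I*pi/3) - 2*exp(-2*I*pi/3))] = 6/6 = 1
  <chi_rho, chi_4> = (1/6)[1*(12)*conj(1) + 1*(1 + 3*exp(-I*pi/3) + 2*exp(-2*I*pi/3) + 2*exp(2*I*pi/3) + 2*exp(I*pi/3))*conj(exp(-2*I*pi/3)) + 1*(3 + 5*exp(-2*I*pi/3) + 4*exp(2*I*pi/3))*conj(exp(2*I*pi/3)) + 1*(0)*conj(1) + 1*(3 + 4*exp(-2*I*pi/3) + 5*exp(2*I*pi/3))*conj(exp(-2*I*pi/3)) + 1*(1 + 2*exp(-2*I*pi/3) + 2*exp(-I*pi/3) + 2*exp(2*I*pi/3) + 3*exp(I*pi/3))*conj(exp(2*I*pi/3))]
      = (1/6)[(12) + (2*exp(-2*I*pi/3) + exp(2*I*pi/3) + 3*exp(I*pi/3)) + (4 + 3*exp(-2*I*pi/3) + 5*exp(2*I*pi/3)) + (0) + (4 + 5*exp(-2*I*pi/3) + 3*exp(2*I*pi/3)) + (3*exp(-I*pi/3) + exp(-2*I*pi/3) + 2*exp(2*I*pi/3))] = 12/6 = 2
  <chi_rho, chi_5> = (1/6)[1*(12)*conj(1) + 1*(1 + 3*exp(-I*pi/3) + 2*exp(-2*I*pi/3) + 2*exp(2*I*pi/3) + 2*exp(I*pi/3))*conj(exp(-I*pi/3)) + 1*(3 + 5*exp(-2*I*pi/3) + 4*exp(2*I*pi/3))*conj(exp(-2*I*pi/3)) + 1*(0)*conj(-1) + 1*(3 + 4*exp(-2*I*pi/3) + 5*exp(2*I*pi/3))*conj(exp(2*I*pi/3)) + 1*(1 + 2*exp(-2*I*pi/3) + 2*exp(-I*pi/3) + 2*exp(2*I*pi/3) + 3*exp(I*pi/3))*conj(exp(I*pi/3))]
      = (1/6)[(12) + (1 + 2*exp(-I*pi/3) + exp(I*pi/3) + 2*exp(2*I*pi/3)) + (5 + 4*exp(-2*I*pi/3) + 3*exp(2*I*pi/3)) + (0) + (5 + 3*exp(-2*I*pi/3) + 4*exp(2*I*pi/3)) + (1 + 2*exp(-2*I*pi/3) + exp(-I*pi/3) + 2*exp(I*pi/3))] = 18/6 = 3
(Exp terms are combined using exp(i*s)*conj(exp(i*t)) = exp(i*(s-t)), and sums of them are collapsed using the identity that for every m > 1 the m distinct m-th roots of unity sum to 0, e.g. 1 + exp(2*I*pi/3) + exp(-2*I*pi/3) = 0.)
Dimension check: dim(rho) = sum (mult * dim) = 2*1 + 2*1 + 2*1 + 1*1 + 2*1 + 3*1 = 12 = chi_rho(e) = 12.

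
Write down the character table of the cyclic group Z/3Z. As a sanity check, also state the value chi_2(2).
Character table of Z/3Z (irreps indexed chi_0,...,chi_2 with chi_k(m) = zeta_3^(k*m), zeta_3 = exp(2*pi*i/3)):
  irrep \ class  {0} (size 1)  {1} (size 1)    {2} (size 1)  
  chi_0          1             1               1             
  chi_1          1             exp(2*I*pi/3)   exp(-2*I*pi/3)
  chi_2          1             exp(-2*I*pi/3)  exp(2*I*pi/3) 

Spot check: chi_2(2) = zeta_3^(2*2) = zeta_3^4 = exp(2*I*pi/3).

Derivation: Z/3Z is abelian, so all 3 irreducible complex representations are 1-dimensional. They are given by chi_k(m) = zeta_3^(k*m) for k = 0,...,2. Row orthogonality: sum_m chi_k(m) conj(chi_l(m)) = 3 * [k = l].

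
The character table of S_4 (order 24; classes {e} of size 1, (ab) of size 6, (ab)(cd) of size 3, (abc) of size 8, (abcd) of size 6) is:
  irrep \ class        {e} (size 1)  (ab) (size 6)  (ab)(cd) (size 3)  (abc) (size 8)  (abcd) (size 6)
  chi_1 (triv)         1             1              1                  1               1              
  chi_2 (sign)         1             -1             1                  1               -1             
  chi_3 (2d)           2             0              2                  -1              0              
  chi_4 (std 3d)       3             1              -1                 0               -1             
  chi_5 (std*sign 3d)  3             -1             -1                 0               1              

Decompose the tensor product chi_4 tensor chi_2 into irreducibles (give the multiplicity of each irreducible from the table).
chi_4 tensor chi_2 = chi_5 (all other irreducibles have multiplicity 0).

Derivation: The character of a tensor product is the pointwise product (chi_4 * chi_2)(C) = chi_4(C) * chi_2(C):
  {e}: (3)*(1), (ab): (1)*(-1), (ab)(cd): (-1)*(1), (abc): (0)*(1), (abcd): (-1)*(-1)
so (chi_4 * chi_2) takes values
  {e} -> 3, (ab) -> -1, (ab)(cd) -> -1, (abc) -> 0, (abcd) -> 1.
Now take the inner product of this character with each irreducible chi from the table, <chi_4*chi_2, chi> = (1/24) sum_C |C| (chi_4*chi_2)(C) conj(chi(C)):
  <chi_4*chi_2, chi_1> = (1/24)[1*(3)*conj(1) + 6*(-1)*conj(1) + 3*(-1)*conj(1) + 8*(0)*conj(1) + 6*(1)*conj(1)]
      = (1/24)[(3) + (-6) + (-3) + (0) + (6)] = 0/24 = 0
  <chi_4*chi_2, chi_2> = (1/24)[1*(3)*conj(1) + 6*(-1)*conj(-1) + 3*(-1)*conj(1) + 8*(0)*conj(1) + 6*(1)*conj(-1)]
      = (1/24)[(3) + (6) + (-3) + (0) + (-6)] = 0/24 = 0
  <chi_4*chi_2, chi_3> = (1/24)[1*(3)*conj(2) + 6*(-1)*conj(0) + 3*(-1)*conj(2) + 8*(0)*conj(-1) + 6*(1)*conj(0)]
      = (1/24)[(6) + (0) + (-6) + (0) + (0)] = 0/24 = 0
  <chi_4*chi_2, chi_4> = (1/24)[1*(3)*conj(3) + 6*(-1)*conj(1) + 3*(-1)*conj(-1) + 8*(0)*conj(0) + 6*(1)*conj(-1)]
      = (1/24)[(9) + (-6) + (3) + (0) + (-6)] = 0/24 = 0
  <chi_4*chi_2, chi_5> = (1/24)[1*(3)*conj(3) + 6*(-1)*conj(-1) + 3*(-1)*conj(-1) + 8*(0)*conj(0) + 6*(1)*conj(1)]
      = (1/24)[(9) + (6) + (3) + (0) + (6)] = 24/24 = 1
Hence the multiplicities are chi_5: 1. Dimension check: dim(chi_4)*dim(chi_2) = 3*1 = 3 and sum (mult * dim) = 1*3 = 3.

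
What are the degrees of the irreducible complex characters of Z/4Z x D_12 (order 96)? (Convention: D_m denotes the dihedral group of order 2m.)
Dimensions: 1, 1, 1, 1, 1, 1, 1, 1, 1, 1, 1, 1, 1, 1, 1, 1, 2, 2, 2, 2, 2, 2, 2, 2, 2, 2, 2, 2, 2, 2, 2, 2, 2, 2, 2, 2

Solution. There are 36 irreducibles (= number of conjugacy classes). Their dimensions d_i satisfy sum d_i^2 = |G| = 96: 1 + 1 + 1 + 1 + 1 + 1 + 1 + 1 + 1 + 1 + 1 + 1 + 1 + 1 + 1 + 1 + 4 + 4 + 4 + 4 + 4 + 4 + 4 + 4 + 4 + 4 + 4 + 4 + 4 + 4 + 4 + 4 + 4 + 4 + 4 + 4 = 96. (For the product with Z/4Z: each of the 4 1-dim characters of Z/4Z tensors with each irrep of D_12, giving 4 copies of each D_12-dimension.)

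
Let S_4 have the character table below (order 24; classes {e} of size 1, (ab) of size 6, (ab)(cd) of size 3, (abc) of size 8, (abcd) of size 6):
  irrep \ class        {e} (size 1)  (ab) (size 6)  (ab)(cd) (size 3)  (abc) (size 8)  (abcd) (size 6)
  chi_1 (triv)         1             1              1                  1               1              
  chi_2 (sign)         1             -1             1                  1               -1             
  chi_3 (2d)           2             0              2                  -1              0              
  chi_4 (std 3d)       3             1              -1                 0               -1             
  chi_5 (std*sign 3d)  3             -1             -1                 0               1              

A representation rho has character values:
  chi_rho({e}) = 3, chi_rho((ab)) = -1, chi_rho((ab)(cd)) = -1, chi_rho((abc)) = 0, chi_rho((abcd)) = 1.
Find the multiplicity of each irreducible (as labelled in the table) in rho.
Multiplicities: chi_1: 0, chi_2: 0, chi_3: 0, chi_4: 0, chi_5: 1.

Argument: Use <chi_rho, chi> = (1/|G|) sum_C |C| * chi_rho(C) * conj(chi(C)) with |G| = 24 for each irreducible chi in the table:
  <chi_rho, chi_1> = (1/24)[1*(3)*conj(1) + 6*(-1)*conj(1) + 3*(-1)*conj(1) + 8*(0)*conj(1) + 6*(1)*conj(1)]
      = (1/24)[(3) + (-6) + (-3) + (0) + (6)] = 0/24 = 0
  <chi_rho, chi_2> = (1/24)[1*(3)*conj(1) + 6*(-1)*conj(-1) + 3*(-1)*conj(1) + 8*(0)*conj(1) + 6*(1)*conj(-1)]
      = (1/24)[(3) + (6) + (-3) + (0) + (-6)] = 0/24 = 0
  <chi_rho, chi_3> = (1/24)[1*(3)*conj(2) + 6*(-1)*conj(0) + 3*(-1)*conj(2) + 8*(0)*conj(-1) + 6*(1)*conj(0)]
      = (1/24)[(6) + (0) + (-6) + (0) + (0)] = 0/24 = 0
  <chi_rho, chi_4> = (1/24)[1*(3)*conj(3) + 6*(-1)*conj(1) + 3*(-1)*conj(-1) + 8*(0)*conj(0) + 6*(1)*conj(-1)]
      = (1/24)[(9) + (-6) + (3) + (0) + (-6)] = 0/24 = 0
  <chi_rho, chi_5> = (1/24)[1*(3)*conj(3) + 6*(-1)*conj(-1) + 3*(-1)*conj(-1) + 8*(0)*conj(0) + 6*(1)*conj(1)]
      = (1/24)[(9) + (6) + (3) + (0) + (6)] = 24/24 = 1
Dimension check: dim(rho) = sum (mult * dim) = 0*1 + 0*1 + 0*2 + 0*3 + 1*3 = 3 = chi_rho(e) = 3.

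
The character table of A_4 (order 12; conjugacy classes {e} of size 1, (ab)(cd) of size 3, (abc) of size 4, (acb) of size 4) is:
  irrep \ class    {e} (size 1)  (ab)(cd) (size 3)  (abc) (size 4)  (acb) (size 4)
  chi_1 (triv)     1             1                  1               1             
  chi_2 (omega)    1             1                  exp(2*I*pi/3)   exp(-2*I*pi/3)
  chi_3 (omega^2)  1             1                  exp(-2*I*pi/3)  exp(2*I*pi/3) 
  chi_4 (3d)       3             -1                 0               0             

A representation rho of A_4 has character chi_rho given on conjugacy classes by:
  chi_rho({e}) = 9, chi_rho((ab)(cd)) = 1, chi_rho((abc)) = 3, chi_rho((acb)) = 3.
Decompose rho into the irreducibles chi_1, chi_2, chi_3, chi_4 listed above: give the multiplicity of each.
Multiplicities: chi_1: 3, chi_2: 0, chi_3: 0, chi_4: 2.

Explanation: Use <chi_rho, chi> = (1/|G|) sum_C |C| * chi_rho(C) * conj(chi(C)) with |G| = 12 for each irreducible chi in the table:
  <chi_rho, chi_1> = (1/12)[1*(9)*conj(1) + 3*(1)*conj(1) + 4*(3)*conj(1) + 4*(3)*conj(1)]
      = (1/12)[(9) + (3) + (12) + (12)] = 36/12 = 3
  <chi_rho, chi_2> = (1/12)[1*(9)*conj(1) + 3*(1)*conj(1) + 4*(3)*conj(exp(2*I*pi/3)) + 4*(3)*conj(exp(-2*I*pi/3))]
      = (1/12)[(9) + (3) + (12*exp(-2*I*pi/3)) + (12*exp(2*I*pi/3))] = 0/12 = 0
  <chi_rho, chi_3> = (1/12)[1*(9)*conj(1) + 3*(1)*conj(1) + 4*(3)*conj(exp(-2*I*pi/3)) + 4*(3)*conj(exp(2*I*pi/3))]
      = (1/12)[(9) + (3) + (12*exp(2*I*pi/3)) + (12*exp(-2*I*pi/3))] = 0/12 = 0
  <chi_rho, chi_4> = (1/12)[1*(9)*conj(3) + 3*(1)*conj(-1) + 4*(3)*conj(0) + 4*(3)*conj(0)]
      = (1/12)[(27) + (-3) + (0) + (0)] = 24/12 = 2
(Exp terms are combined using exp(i*s)*conj(exp(i*t)) = exp(i*(s-t)), and sums of them are collapsed using the identity that for every m > 1 the m distinct m-th roots of unity sum to 0, e.g. 1 + exp(2*I*pi/3) + exp(-2*I*pi/3) = 0.)
Dimension check: dim(rho) = sum (mult * dim) = 3*1 + 0*1 + 0*1 + 2*3 = 9 = chi_rho(e) = 9.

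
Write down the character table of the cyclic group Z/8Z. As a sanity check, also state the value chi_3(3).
Character table of Z/8Z (irreps indexed chi_0,...,chi_7 with chi_k(m) = zeta_8^(k*m), zeta_8 = exp(2*pi*i/8)):
  irrep \ class  {0} (size 1)  {1} (size 1)    {2} (size 1)  {3} (size 1)    {4} (size 1)  {5} (size 1)    {6} (size 1)  {7} (size 1)  
  chi_0          1             1               1             1               1             1               1             1             
  chi_1          1             exp(I*pi/4)     I             exp(3*I*pi/4)   -1            exp(-3*I*pi/4)  -I            exp(-I*pi/4)  
  chi_2          1             I               -1            -I              1             I               -1            -I            
  chi_3          1             exp(3*I*pi/4)   -I            exp(I*pi/4)     -1            exp(-I*pi/4)    I             exp(-3*I*pi/4)
  chi_4          1             -1              1             -1              1             -1              1             -1            
  chi_5          1             exp(-3*I*pi/4)  I             exp(-I*pi/4)    -1            exp(I*pi/4)     -I            exp(3*I*pi/4) 
  chi_6          1             -I              -1            I               1             -I              -1            I             
  chi_7          1             exp(-I*pi/4)    -I            exp(-3*I*pi/4)  -1            exp(3*I*pi/4)   I             exp(I*pi/4)   

Spot check: chi_3(3) = zeta_8^(3*3) = zeta_8^9 = exp(I*pi/4).

Explanation: Z/8Z is abelian, so all 8 irreducible complex representations are 1-dimensional. They are given by chi_k(m) = zeta_8^(k*m) for k = 0,...,7. Row orthogonality: sum_m chi_k(m) conj(chi_l(m)) = 8 * [k = l].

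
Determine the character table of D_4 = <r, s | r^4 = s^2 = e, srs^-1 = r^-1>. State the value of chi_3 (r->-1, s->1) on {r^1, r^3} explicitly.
Conjugacy classes: {e} of size 1, {r^2} of size 1, {r^1, r^3} of size 2, {s, sr^2, ...} of size 2, {sr, sr^3, ...} of size 2.
Character table:
  irrep \ class              {e} (size 1)  {r^2} (size 1)  {r^1, r^3} (size 2)  {s, sr^2, ...} (size 2)  {sr, sr^3, ...} (size 2)
  chi_1 (triv)               1             1               1                    1                        1                       
  chi_2 (sign: r->1, s->-1)  1             1               1                    -1                       -1                      
  chi_3 (r->-1, s->1)        1             1               -1                   1                        -1                      
  chi_4 (r->-1, s->-1)       1             1               -1                   -1                       1                       
  chi_5 (2d, j=1)            2             -2              0                    0                        0                       

Spot check: chi_3 (r->-1, s->1) on {r^1, r^3} = -1.

Solution. D_4 has order 2*4 = 8 with 5 conjugacy classes, hence 5 irreducibles. Sum of squared dims 1 + 1 + 1 + 1 + 4 = 8 = |G|. Linear characters come from the abelianisation; the 2-dimensional irreps have character r^k -> 2*cos(2*pi*j*k/4), reflections -> 0.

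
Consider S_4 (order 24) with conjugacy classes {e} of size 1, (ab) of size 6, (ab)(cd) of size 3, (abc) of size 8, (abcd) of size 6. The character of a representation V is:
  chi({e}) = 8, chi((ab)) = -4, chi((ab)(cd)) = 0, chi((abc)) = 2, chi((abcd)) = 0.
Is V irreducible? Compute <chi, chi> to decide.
Not irreducible (reducible): <chi, chi> = 8 > 1.

Why: <chi, chi> = (1/|G|) sum_C |C| * |chi(C)|^2 = (1/24)[1*|8|^2 + 6*|-4|^2 + 3*|0|^2 + 8*|2|^2 + 6*|0|^2]
  = (1/24)[(64) + (96) + (0) + (32) + (0)] = 192/24 = 8.
A character is irreducible iff <chi, chi> = 1, so this representation is reducible.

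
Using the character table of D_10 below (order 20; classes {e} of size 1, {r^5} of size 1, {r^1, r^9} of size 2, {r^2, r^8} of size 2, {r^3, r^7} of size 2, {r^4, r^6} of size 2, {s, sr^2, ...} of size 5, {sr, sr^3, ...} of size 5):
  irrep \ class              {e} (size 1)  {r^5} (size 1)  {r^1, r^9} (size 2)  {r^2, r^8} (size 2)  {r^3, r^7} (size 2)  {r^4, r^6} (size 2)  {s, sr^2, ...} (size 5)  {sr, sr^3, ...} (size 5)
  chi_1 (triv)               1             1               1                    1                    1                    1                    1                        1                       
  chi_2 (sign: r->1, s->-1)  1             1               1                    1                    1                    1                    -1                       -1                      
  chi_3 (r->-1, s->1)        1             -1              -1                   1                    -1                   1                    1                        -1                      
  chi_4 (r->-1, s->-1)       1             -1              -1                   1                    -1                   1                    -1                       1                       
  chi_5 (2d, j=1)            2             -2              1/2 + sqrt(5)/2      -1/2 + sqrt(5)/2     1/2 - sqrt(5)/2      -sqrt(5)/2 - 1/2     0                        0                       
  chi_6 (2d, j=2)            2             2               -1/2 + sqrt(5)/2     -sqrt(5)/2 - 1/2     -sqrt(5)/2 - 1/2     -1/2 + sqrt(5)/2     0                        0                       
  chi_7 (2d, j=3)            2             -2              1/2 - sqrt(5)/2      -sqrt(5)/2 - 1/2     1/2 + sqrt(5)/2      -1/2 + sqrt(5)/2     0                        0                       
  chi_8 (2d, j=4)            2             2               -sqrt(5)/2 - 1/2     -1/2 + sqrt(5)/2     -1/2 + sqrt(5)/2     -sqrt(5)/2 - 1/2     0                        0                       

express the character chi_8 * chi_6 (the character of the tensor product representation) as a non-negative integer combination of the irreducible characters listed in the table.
chi_8 tensor chi_6 = chi_6 + chi_8 (all other irreducibles have multiplicity 0).

Why: The character of a tensor product is the pointwise product (chi_8 * chi_6)(C) = chi_8(C) * chi_6(C):
  {e}: (2)*(2), {r^5}: (2)*(2), {r^1, r^9}: (-sqrt(5)/2 - 1/2)*(-1/2 + sqrt(5)/2), {r^2, r^8}: (-1/2 + sqrt(5)/2)*(-sqrt(5)/2 - 1/2), {r^3, r^7}: (-1/2 + sqrt(5)/2)*(-sqrt(5)/2 - 1/2), {r^4, r^6}: (-sqrt(5)/2 - 1/2)*(-1/2 + sqrt(5)/2), {s, sr^2, ...}: (0)*(0), {sr, sr^3, ...}: (0)*(0)
so (chi_8 * chi_6) takes values
  {e} -> 4, {r^5} -> 4, {r^1, r^9} -> -1, {r^2, r^8} -> -1, {r^3, r^7} -> -1, {r^4, r^6} -> -1, {s, sr^2, ...} -> 0, {sr, sr^3, ...} -> 0.
Now take the inner product of this character with each irreducible chi from the table, <chi_8*chi_6, chi> = (1/20) sum_C |C| (chi_8*chi_6)(C) conj(chi(C)):
  <chi_8*chi_6, chi_1> = (1/20)[1*(4)*conj(1) + 1*(4)*conj(1) + 2*(-1)*conj(1) + 2*(-1)*conj(1) + 2*(-1)*conj(1) + 2*(-1)*conj(1) + 5*(0)*conj(1) + 5*(0)*conj(1)]
      = (1/20)[(4) + (4) + (-2) + (-2) + (-2) + (-2) + (0) + (0)] = 0/20 = 0
  <chi_8*chi_6, chi_2> = (1/20)[1*(4)*conj(1) + 1*(4)*conj(1) + 2*(-1)*conj(1) + 2*(-1)*conj(1) + 2*(-1)*conj(1) + 2*(-1)*conj(1) + 5*(0)*conj(-1) + 5*(0)*conj(-1)]
      = (1/20)[(4) + (4) + (-2) + (-2) + (-2) + (-2) + (0) + (0)] = 0/20 = 0
  <chi_8*chi_6, chi_3> = (1/20)[1*(4)*conj(1) + 1*(4)*conj(-1) + 2*(-1)*conj(-1) + 2*(-1)*conj(1) + 2*(-1)*conj(-1) + 2*(-1)*conj(1) + 5*(0)*conj(1) + 5*(0)*conj(-1)]
      = (1/20)[(4) + (-4) + (2) + (-2) + (2) + (-2) + (0) + (0)] = 0/20 = 0
  <chi_8*chi_6, chi_4> = (1/20)[1*(4)*conj(1) + 1*(4)*conj(-1) + 2*(-1)*conj(-1) + 2*(-1)*conj(1) + 2*(-1)*conj(-1) + 2*(-1)*conj(1) + 5*(0)*conj(-1) + 5*(0)*conj(1)]
      = (1/20)[(4) + (-4) + (2) + (-2) + (2) + (-2) + (0) + (0)] = 0/20 = 0
  <chi_8*chi_6, chi_5> = (1/20)[1*(4)*conj(2) + 1*(4)*conj(-2) + 2*(-1)*conj(1/2 + sqrt(5)/2) + 2*(-1)*conj(-1/2 + sqrt(5)/2) + 2*(-1)*conj(1/2 - sqrt(5)/2) + 2*(-1)*conj(-sqrt(5)/2 - 1/2) + 5*(0)*conj(0) + 5*(0)*conj(0)]
      = (1/20)[(8) + (-8) + (-sqrt(5) - 1) + (1 - sqrt(5)) + (-1 + sqrt(5)) + (1 + sqrt(5)) + (0) + (0)] = 0/20 = 0
  <chi_8*chi_6, chi_6> = (1/20)[1*(4)*conj(2) + 1*(4)*conj(2) + 2*(-1)*conj(-1/2 + sqrt(5)/2) + 2*(-1)*conj(-sqrt(5)/2 - 1/2) + 2*(-1)*conj(-sqrt(5)/2 - 1/2) + 2*(-1)*conj(-1/2 + sqrt(5)/2) + 5*(0)*conj(0) + 5*(0)*conj(0)]
      = (1/20)[(8) + (8) + (1 - sqrt(5)) + (1 + sqrt(5)) + (1 + sqrt(5)) + (1 - sqrt(5)) + (0) + (0)] = 20/20 = 1
  <chi_8*chi_6, chi_7> = (1/20)[1*(4)*conj(2) + 1*(4)*conj(-2) + 2*(-1)*conj(1/2 - sqrt(5)/2) + 2*(-1)*conj(-sqrt(5)/2 - 1/2) + 2*(-1)*conj(1/2 + sqrt(5)/2) + 2*(-1)*conj(-1/2 + sqrt(5)/2) + 5*(0)*conj(0) + 5*(0)*conj(0)]
      = (1/20)[(8) + (-8) + (-1 + sqrt(5)) + (1 + sqrt(5)) + (-sqrt(5) - 1) + (1 - sqrt(5)) + (0) + (0)] = 0/20 = 0
  <chi_8*chi_6, chi_8> = (1/20)[1*(4)*conj(2) + 1*(4)*conj(2) + 2*(-1)*conj(-sqrt(5)/2 - 1/2) + 2*(-1)*conj(-1/2 + sqrt(5)/2) + 2*(-1)*conj(-1/2 + sqrt(5)/2) + 2*(-1)*conj(-sqrt(5)/2 - 1/2) + 5*(0)*conj(0) + 5*(0)*conj(0)]
      = (1/20)[(8) + (8) + (1 + sqrt(5)) + (1 - sqrt(5)) + (1 - sqrt(5)) + (1 + sqrt(5)) + (0) + (0)] = 20/20 = 1
Hence the multiplicities are chi_6: 1, chi_8: 1. Dimension check: dim(chi_8)*dim(chi_6) = 2*2 = 4 and sum (mult * dim) = 1*2 + 1*2 = 4.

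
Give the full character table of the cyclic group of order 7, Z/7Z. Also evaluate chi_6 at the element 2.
Character table of Z/7Z (irreps indexed chi_0,...,chi_6 with chi_k(m) = zeta_7^(k*m), zeta_7 = exp(2*pi*i/7)):
  irrep \ class  {0} (size 1)  {1} (size 1)    {2} (size 1)    {3} (size 1)    {4} (size 1)    {5} (size 1)    {6} (size 1)  
  chi_0          1             1               1               1               1               1               1             
  chi_1          1             exp(2*I*pi/7)   exp(4*I*pi/7)   exp(6*I*pi/7)   exp(-6*I*pi/7)  exp(-4*I*pi/7)  exp(-2*I*pi/7)
  chi_2          1             exp(4*I*pi/7)   exp(-6*I*pi/7)  exp(-2*I*pi/7)  exp(2*I*pi/7)   exp(6*I*pi/7)   exp(-4*I*pi/7)
  chi_3          1             exp(6*I*pi/7)   exp(-2*I*pi/7)  exp(4*I*pi/7)   exp(-4*I*pi/7)  exp(2*I*pi/7)   exp(-6*I*pi/7)
  chi_4          1             exp(-6*I*pi/7)  exp(2*I*pi/7)   exp(-4*I*pi/7)  exp(4*I*pi/7)   exp(-2*I*pi/7)  exp(6*I*pi/7) 
  chi_5          1             exp(-4*I*pi/7)  exp(6*I*pi/7)   exp(2*I*pi/7)   exp(-2*I*pi/7)  exp(-6*I*pi/7)  exp(4*I*pi/7) 
  chi_6          1             exp(-2*I*pi/7)  exp(-4*I*pi/7)  exp(-6*I*pi/7)  exp(6*I*pi/7)   exp(4*I*pi/7)   exp(2*I*pi/7) 

Spot check: chi_6(2) = zeta_7^(6*2) = zeta_7^12 = exp(-4*I*pi/7).

Justification: Z/7Z is abelian, so all 7 irreducible complex representations are 1-dimensional. They are given by chi_k(m) = zeta_7^(k*m) for k = 0,...,6. Row orthogonality: sum_m chi_k(m) conj(chi_l(m)) = 7 * [k = l].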